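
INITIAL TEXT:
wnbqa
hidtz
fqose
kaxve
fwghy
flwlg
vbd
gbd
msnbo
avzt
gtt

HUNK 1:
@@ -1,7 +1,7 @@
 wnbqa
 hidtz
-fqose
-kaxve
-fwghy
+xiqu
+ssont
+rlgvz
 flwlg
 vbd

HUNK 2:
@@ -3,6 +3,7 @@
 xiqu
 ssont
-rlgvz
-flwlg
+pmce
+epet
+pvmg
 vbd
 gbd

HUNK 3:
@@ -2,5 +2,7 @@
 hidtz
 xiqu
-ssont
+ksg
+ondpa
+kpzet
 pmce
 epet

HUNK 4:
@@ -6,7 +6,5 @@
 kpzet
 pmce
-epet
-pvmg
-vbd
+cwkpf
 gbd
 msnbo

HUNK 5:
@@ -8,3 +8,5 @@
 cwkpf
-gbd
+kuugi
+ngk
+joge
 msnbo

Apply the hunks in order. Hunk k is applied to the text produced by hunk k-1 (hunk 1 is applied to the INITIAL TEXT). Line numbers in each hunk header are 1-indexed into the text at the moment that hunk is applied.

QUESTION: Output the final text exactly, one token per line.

Hunk 1: at line 1 remove [fqose,kaxve,fwghy] add [xiqu,ssont,rlgvz] -> 11 lines: wnbqa hidtz xiqu ssont rlgvz flwlg vbd gbd msnbo avzt gtt
Hunk 2: at line 3 remove [rlgvz,flwlg] add [pmce,epet,pvmg] -> 12 lines: wnbqa hidtz xiqu ssont pmce epet pvmg vbd gbd msnbo avzt gtt
Hunk 3: at line 2 remove [ssont] add [ksg,ondpa,kpzet] -> 14 lines: wnbqa hidtz xiqu ksg ondpa kpzet pmce epet pvmg vbd gbd msnbo avzt gtt
Hunk 4: at line 6 remove [epet,pvmg,vbd] add [cwkpf] -> 12 lines: wnbqa hidtz xiqu ksg ondpa kpzet pmce cwkpf gbd msnbo avzt gtt
Hunk 5: at line 8 remove [gbd] add [kuugi,ngk,joge] -> 14 lines: wnbqa hidtz xiqu ksg ondpa kpzet pmce cwkpf kuugi ngk joge msnbo avzt gtt

Answer: wnbqa
hidtz
xiqu
ksg
ondpa
kpzet
pmce
cwkpf
kuugi
ngk
joge
msnbo
avzt
gtt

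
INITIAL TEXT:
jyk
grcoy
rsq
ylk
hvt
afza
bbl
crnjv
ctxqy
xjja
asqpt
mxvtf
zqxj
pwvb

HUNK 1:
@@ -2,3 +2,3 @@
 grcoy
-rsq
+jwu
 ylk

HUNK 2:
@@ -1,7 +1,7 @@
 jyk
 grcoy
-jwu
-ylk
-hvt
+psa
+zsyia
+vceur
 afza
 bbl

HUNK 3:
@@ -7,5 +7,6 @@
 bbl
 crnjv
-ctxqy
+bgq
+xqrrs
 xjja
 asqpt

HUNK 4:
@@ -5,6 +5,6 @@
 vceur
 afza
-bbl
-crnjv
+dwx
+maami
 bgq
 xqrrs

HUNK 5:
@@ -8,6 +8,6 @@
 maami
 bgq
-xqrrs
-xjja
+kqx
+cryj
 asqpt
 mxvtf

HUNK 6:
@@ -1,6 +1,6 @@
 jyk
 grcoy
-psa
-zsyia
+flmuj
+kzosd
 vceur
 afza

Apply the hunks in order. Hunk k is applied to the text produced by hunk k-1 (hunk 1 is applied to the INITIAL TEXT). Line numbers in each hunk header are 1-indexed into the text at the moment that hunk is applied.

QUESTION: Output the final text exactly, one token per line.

Hunk 1: at line 2 remove [rsq] add [jwu] -> 14 lines: jyk grcoy jwu ylk hvt afza bbl crnjv ctxqy xjja asqpt mxvtf zqxj pwvb
Hunk 2: at line 1 remove [jwu,ylk,hvt] add [psa,zsyia,vceur] -> 14 lines: jyk grcoy psa zsyia vceur afza bbl crnjv ctxqy xjja asqpt mxvtf zqxj pwvb
Hunk 3: at line 7 remove [ctxqy] add [bgq,xqrrs] -> 15 lines: jyk grcoy psa zsyia vceur afza bbl crnjv bgq xqrrs xjja asqpt mxvtf zqxj pwvb
Hunk 4: at line 5 remove [bbl,crnjv] add [dwx,maami] -> 15 lines: jyk grcoy psa zsyia vceur afza dwx maami bgq xqrrs xjja asqpt mxvtf zqxj pwvb
Hunk 5: at line 8 remove [xqrrs,xjja] add [kqx,cryj] -> 15 lines: jyk grcoy psa zsyia vceur afza dwx maami bgq kqx cryj asqpt mxvtf zqxj pwvb
Hunk 6: at line 1 remove [psa,zsyia] add [flmuj,kzosd] -> 15 lines: jyk grcoy flmuj kzosd vceur afza dwx maami bgq kqx cryj asqpt mxvtf zqxj pwvb

Answer: jyk
grcoy
flmuj
kzosd
vceur
afza
dwx
maami
bgq
kqx
cryj
asqpt
mxvtf
zqxj
pwvb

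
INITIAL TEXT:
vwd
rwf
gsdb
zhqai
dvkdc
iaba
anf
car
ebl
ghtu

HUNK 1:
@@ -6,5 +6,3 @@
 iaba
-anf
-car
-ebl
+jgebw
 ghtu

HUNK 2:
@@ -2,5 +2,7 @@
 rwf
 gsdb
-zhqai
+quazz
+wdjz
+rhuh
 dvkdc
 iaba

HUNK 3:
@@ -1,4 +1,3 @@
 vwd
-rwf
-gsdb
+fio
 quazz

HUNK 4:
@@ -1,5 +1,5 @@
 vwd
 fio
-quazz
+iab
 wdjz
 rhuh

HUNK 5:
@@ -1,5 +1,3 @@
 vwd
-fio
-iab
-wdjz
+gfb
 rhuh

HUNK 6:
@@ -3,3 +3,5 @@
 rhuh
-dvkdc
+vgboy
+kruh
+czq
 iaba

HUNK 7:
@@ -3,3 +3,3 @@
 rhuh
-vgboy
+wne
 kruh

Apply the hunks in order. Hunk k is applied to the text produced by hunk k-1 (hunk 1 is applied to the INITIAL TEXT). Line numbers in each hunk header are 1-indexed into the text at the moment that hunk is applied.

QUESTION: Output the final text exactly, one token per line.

Hunk 1: at line 6 remove [anf,car,ebl] add [jgebw] -> 8 lines: vwd rwf gsdb zhqai dvkdc iaba jgebw ghtu
Hunk 2: at line 2 remove [zhqai] add [quazz,wdjz,rhuh] -> 10 lines: vwd rwf gsdb quazz wdjz rhuh dvkdc iaba jgebw ghtu
Hunk 3: at line 1 remove [rwf,gsdb] add [fio] -> 9 lines: vwd fio quazz wdjz rhuh dvkdc iaba jgebw ghtu
Hunk 4: at line 1 remove [quazz] add [iab] -> 9 lines: vwd fio iab wdjz rhuh dvkdc iaba jgebw ghtu
Hunk 5: at line 1 remove [fio,iab,wdjz] add [gfb] -> 7 lines: vwd gfb rhuh dvkdc iaba jgebw ghtu
Hunk 6: at line 3 remove [dvkdc] add [vgboy,kruh,czq] -> 9 lines: vwd gfb rhuh vgboy kruh czq iaba jgebw ghtu
Hunk 7: at line 3 remove [vgboy] add [wne] -> 9 lines: vwd gfb rhuh wne kruh czq iaba jgebw ghtu

Answer: vwd
gfb
rhuh
wne
kruh
czq
iaba
jgebw
ghtu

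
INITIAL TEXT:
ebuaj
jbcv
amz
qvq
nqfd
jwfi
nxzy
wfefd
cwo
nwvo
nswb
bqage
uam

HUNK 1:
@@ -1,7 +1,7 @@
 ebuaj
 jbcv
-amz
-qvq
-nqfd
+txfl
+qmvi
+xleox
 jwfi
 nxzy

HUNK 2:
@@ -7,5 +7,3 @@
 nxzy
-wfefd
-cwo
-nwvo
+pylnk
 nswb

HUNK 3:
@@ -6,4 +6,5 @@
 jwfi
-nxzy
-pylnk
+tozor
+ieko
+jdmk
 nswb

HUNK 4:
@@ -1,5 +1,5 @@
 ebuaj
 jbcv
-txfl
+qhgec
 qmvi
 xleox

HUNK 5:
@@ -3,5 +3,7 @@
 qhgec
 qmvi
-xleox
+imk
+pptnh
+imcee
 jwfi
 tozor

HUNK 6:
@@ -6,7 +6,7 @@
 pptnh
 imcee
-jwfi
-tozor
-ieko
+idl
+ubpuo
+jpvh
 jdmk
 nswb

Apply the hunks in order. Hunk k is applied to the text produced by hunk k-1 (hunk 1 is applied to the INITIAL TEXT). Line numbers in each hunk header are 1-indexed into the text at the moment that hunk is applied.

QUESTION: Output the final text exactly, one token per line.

Answer: ebuaj
jbcv
qhgec
qmvi
imk
pptnh
imcee
idl
ubpuo
jpvh
jdmk
nswb
bqage
uam

Derivation:
Hunk 1: at line 1 remove [amz,qvq,nqfd] add [txfl,qmvi,xleox] -> 13 lines: ebuaj jbcv txfl qmvi xleox jwfi nxzy wfefd cwo nwvo nswb bqage uam
Hunk 2: at line 7 remove [wfefd,cwo,nwvo] add [pylnk] -> 11 lines: ebuaj jbcv txfl qmvi xleox jwfi nxzy pylnk nswb bqage uam
Hunk 3: at line 6 remove [nxzy,pylnk] add [tozor,ieko,jdmk] -> 12 lines: ebuaj jbcv txfl qmvi xleox jwfi tozor ieko jdmk nswb bqage uam
Hunk 4: at line 1 remove [txfl] add [qhgec] -> 12 lines: ebuaj jbcv qhgec qmvi xleox jwfi tozor ieko jdmk nswb bqage uam
Hunk 5: at line 3 remove [xleox] add [imk,pptnh,imcee] -> 14 lines: ebuaj jbcv qhgec qmvi imk pptnh imcee jwfi tozor ieko jdmk nswb bqage uam
Hunk 6: at line 6 remove [jwfi,tozor,ieko] add [idl,ubpuo,jpvh] -> 14 lines: ebuaj jbcv qhgec qmvi imk pptnh imcee idl ubpuo jpvh jdmk nswb bqage uam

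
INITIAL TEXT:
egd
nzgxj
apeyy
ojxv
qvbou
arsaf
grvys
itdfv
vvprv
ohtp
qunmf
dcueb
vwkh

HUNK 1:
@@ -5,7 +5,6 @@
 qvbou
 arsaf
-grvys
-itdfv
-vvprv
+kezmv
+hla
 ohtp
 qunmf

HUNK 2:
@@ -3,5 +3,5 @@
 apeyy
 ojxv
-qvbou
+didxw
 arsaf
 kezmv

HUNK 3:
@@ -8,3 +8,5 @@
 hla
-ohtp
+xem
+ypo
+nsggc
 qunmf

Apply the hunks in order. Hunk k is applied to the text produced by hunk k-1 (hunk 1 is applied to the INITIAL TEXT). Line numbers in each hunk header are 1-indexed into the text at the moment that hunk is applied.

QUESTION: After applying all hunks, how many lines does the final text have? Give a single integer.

Hunk 1: at line 5 remove [grvys,itdfv,vvprv] add [kezmv,hla] -> 12 lines: egd nzgxj apeyy ojxv qvbou arsaf kezmv hla ohtp qunmf dcueb vwkh
Hunk 2: at line 3 remove [qvbou] add [didxw] -> 12 lines: egd nzgxj apeyy ojxv didxw arsaf kezmv hla ohtp qunmf dcueb vwkh
Hunk 3: at line 8 remove [ohtp] add [xem,ypo,nsggc] -> 14 lines: egd nzgxj apeyy ojxv didxw arsaf kezmv hla xem ypo nsggc qunmf dcueb vwkh
Final line count: 14

Answer: 14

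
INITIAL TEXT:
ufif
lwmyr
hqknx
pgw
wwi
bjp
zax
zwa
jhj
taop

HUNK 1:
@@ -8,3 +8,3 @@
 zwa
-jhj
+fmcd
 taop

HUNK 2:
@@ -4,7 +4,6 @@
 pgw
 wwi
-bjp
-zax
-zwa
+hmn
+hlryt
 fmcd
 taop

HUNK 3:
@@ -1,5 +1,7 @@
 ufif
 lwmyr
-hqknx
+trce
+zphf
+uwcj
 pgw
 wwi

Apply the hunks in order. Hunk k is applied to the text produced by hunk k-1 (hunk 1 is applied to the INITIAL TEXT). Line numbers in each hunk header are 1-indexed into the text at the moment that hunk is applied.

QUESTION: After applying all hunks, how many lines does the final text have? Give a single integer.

Hunk 1: at line 8 remove [jhj] add [fmcd] -> 10 lines: ufif lwmyr hqknx pgw wwi bjp zax zwa fmcd taop
Hunk 2: at line 4 remove [bjp,zax,zwa] add [hmn,hlryt] -> 9 lines: ufif lwmyr hqknx pgw wwi hmn hlryt fmcd taop
Hunk 3: at line 1 remove [hqknx] add [trce,zphf,uwcj] -> 11 lines: ufif lwmyr trce zphf uwcj pgw wwi hmn hlryt fmcd taop
Final line count: 11

Answer: 11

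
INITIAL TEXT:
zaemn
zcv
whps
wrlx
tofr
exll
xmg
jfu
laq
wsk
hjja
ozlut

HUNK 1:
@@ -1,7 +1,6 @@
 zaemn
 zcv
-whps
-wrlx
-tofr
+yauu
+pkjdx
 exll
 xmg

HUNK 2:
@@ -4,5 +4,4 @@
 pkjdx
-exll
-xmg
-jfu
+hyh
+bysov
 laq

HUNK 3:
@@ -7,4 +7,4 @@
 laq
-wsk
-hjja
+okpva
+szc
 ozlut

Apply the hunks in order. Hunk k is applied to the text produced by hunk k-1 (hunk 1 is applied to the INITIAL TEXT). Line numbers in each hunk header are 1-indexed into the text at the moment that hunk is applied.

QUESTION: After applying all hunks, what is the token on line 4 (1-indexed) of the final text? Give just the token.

Answer: pkjdx

Derivation:
Hunk 1: at line 1 remove [whps,wrlx,tofr] add [yauu,pkjdx] -> 11 lines: zaemn zcv yauu pkjdx exll xmg jfu laq wsk hjja ozlut
Hunk 2: at line 4 remove [exll,xmg,jfu] add [hyh,bysov] -> 10 lines: zaemn zcv yauu pkjdx hyh bysov laq wsk hjja ozlut
Hunk 3: at line 7 remove [wsk,hjja] add [okpva,szc] -> 10 lines: zaemn zcv yauu pkjdx hyh bysov laq okpva szc ozlut
Final line 4: pkjdx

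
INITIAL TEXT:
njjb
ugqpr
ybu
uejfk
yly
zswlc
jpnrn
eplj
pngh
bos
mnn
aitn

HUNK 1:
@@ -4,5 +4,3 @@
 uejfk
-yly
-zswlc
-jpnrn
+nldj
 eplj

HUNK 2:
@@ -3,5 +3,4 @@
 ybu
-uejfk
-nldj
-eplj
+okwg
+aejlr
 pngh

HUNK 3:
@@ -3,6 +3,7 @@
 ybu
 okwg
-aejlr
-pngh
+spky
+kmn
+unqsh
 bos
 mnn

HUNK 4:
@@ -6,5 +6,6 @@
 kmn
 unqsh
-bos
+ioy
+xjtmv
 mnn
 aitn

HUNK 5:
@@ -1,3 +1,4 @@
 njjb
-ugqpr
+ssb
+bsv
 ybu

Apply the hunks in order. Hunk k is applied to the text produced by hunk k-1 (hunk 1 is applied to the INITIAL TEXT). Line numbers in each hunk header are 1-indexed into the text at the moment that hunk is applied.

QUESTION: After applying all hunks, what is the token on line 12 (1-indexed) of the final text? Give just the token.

Answer: aitn

Derivation:
Hunk 1: at line 4 remove [yly,zswlc,jpnrn] add [nldj] -> 10 lines: njjb ugqpr ybu uejfk nldj eplj pngh bos mnn aitn
Hunk 2: at line 3 remove [uejfk,nldj,eplj] add [okwg,aejlr] -> 9 lines: njjb ugqpr ybu okwg aejlr pngh bos mnn aitn
Hunk 3: at line 3 remove [aejlr,pngh] add [spky,kmn,unqsh] -> 10 lines: njjb ugqpr ybu okwg spky kmn unqsh bos mnn aitn
Hunk 4: at line 6 remove [bos] add [ioy,xjtmv] -> 11 lines: njjb ugqpr ybu okwg spky kmn unqsh ioy xjtmv mnn aitn
Hunk 5: at line 1 remove [ugqpr] add [ssb,bsv] -> 12 lines: njjb ssb bsv ybu okwg spky kmn unqsh ioy xjtmv mnn aitn
Final line 12: aitn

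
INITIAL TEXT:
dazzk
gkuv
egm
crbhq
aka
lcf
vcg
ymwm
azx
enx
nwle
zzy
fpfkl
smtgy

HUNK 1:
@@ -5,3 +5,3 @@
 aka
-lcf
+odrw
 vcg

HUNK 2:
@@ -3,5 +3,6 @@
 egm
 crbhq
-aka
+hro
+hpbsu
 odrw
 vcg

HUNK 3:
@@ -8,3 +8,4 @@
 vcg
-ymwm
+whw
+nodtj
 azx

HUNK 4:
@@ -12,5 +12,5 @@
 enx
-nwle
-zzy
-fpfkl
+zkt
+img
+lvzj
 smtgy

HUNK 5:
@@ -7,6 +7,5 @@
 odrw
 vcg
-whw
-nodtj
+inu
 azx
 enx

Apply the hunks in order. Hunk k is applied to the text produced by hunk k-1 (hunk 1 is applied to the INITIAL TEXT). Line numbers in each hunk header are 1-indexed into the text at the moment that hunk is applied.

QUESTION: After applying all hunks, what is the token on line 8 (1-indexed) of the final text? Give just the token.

Hunk 1: at line 5 remove [lcf] add [odrw] -> 14 lines: dazzk gkuv egm crbhq aka odrw vcg ymwm azx enx nwle zzy fpfkl smtgy
Hunk 2: at line 3 remove [aka] add [hro,hpbsu] -> 15 lines: dazzk gkuv egm crbhq hro hpbsu odrw vcg ymwm azx enx nwle zzy fpfkl smtgy
Hunk 3: at line 8 remove [ymwm] add [whw,nodtj] -> 16 lines: dazzk gkuv egm crbhq hro hpbsu odrw vcg whw nodtj azx enx nwle zzy fpfkl smtgy
Hunk 4: at line 12 remove [nwle,zzy,fpfkl] add [zkt,img,lvzj] -> 16 lines: dazzk gkuv egm crbhq hro hpbsu odrw vcg whw nodtj azx enx zkt img lvzj smtgy
Hunk 5: at line 7 remove [whw,nodtj] add [inu] -> 15 lines: dazzk gkuv egm crbhq hro hpbsu odrw vcg inu azx enx zkt img lvzj smtgy
Final line 8: vcg

Answer: vcg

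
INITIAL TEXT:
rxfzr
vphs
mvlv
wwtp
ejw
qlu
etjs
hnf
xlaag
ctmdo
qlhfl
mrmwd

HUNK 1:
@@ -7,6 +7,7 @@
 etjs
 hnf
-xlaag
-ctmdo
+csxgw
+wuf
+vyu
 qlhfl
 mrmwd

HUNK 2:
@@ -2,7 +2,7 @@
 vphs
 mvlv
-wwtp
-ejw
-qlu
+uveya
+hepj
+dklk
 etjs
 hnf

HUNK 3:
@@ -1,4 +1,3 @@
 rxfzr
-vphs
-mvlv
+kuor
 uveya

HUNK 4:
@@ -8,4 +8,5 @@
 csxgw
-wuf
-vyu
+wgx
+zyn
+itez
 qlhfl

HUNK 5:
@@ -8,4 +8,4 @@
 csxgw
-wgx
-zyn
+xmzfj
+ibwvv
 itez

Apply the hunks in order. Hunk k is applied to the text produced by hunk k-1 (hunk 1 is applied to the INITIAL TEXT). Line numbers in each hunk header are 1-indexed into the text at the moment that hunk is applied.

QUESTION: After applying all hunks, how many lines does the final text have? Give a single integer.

Hunk 1: at line 7 remove [xlaag,ctmdo] add [csxgw,wuf,vyu] -> 13 lines: rxfzr vphs mvlv wwtp ejw qlu etjs hnf csxgw wuf vyu qlhfl mrmwd
Hunk 2: at line 2 remove [wwtp,ejw,qlu] add [uveya,hepj,dklk] -> 13 lines: rxfzr vphs mvlv uveya hepj dklk etjs hnf csxgw wuf vyu qlhfl mrmwd
Hunk 3: at line 1 remove [vphs,mvlv] add [kuor] -> 12 lines: rxfzr kuor uveya hepj dklk etjs hnf csxgw wuf vyu qlhfl mrmwd
Hunk 4: at line 8 remove [wuf,vyu] add [wgx,zyn,itez] -> 13 lines: rxfzr kuor uveya hepj dklk etjs hnf csxgw wgx zyn itez qlhfl mrmwd
Hunk 5: at line 8 remove [wgx,zyn] add [xmzfj,ibwvv] -> 13 lines: rxfzr kuor uveya hepj dklk etjs hnf csxgw xmzfj ibwvv itez qlhfl mrmwd
Final line count: 13

Answer: 13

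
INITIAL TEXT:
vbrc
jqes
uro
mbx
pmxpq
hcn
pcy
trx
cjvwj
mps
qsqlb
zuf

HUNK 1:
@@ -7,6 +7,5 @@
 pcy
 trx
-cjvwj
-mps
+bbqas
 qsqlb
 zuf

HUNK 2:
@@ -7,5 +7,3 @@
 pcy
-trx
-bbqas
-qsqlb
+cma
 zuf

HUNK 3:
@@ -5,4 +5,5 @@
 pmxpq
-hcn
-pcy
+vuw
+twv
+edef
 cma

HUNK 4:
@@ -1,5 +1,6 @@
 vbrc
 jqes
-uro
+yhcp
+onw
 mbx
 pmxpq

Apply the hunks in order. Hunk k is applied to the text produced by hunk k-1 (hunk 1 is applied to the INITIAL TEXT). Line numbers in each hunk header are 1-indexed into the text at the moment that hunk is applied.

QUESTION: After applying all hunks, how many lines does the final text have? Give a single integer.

Hunk 1: at line 7 remove [cjvwj,mps] add [bbqas] -> 11 lines: vbrc jqes uro mbx pmxpq hcn pcy trx bbqas qsqlb zuf
Hunk 2: at line 7 remove [trx,bbqas,qsqlb] add [cma] -> 9 lines: vbrc jqes uro mbx pmxpq hcn pcy cma zuf
Hunk 3: at line 5 remove [hcn,pcy] add [vuw,twv,edef] -> 10 lines: vbrc jqes uro mbx pmxpq vuw twv edef cma zuf
Hunk 4: at line 1 remove [uro] add [yhcp,onw] -> 11 lines: vbrc jqes yhcp onw mbx pmxpq vuw twv edef cma zuf
Final line count: 11

Answer: 11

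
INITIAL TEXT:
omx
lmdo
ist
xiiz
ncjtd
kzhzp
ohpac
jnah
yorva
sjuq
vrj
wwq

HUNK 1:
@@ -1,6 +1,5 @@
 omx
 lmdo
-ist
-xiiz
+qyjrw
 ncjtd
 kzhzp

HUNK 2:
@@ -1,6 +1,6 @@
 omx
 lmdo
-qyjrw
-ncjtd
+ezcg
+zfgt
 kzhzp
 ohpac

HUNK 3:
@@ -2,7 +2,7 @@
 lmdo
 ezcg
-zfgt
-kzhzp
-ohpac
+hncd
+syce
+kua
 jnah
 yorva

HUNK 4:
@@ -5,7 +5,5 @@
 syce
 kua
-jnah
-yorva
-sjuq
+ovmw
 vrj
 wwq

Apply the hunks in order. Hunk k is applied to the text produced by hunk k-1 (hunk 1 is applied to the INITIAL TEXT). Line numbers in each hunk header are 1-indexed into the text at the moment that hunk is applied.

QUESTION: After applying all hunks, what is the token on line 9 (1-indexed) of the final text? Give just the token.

Hunk 1: at line 1 remove [ist,xiiz] add [qyjrw] -> 11 lines: omx lmdo qyjrw ncjtd kzhzp ohpac jnah yorva sjuq vrj wwq
Hunk 2: at line 1 remove [qyjrw,ncjtd] add [ezcg,zfgt] -> 11 lines: omx lmdo ezcg zfgt kzhzp ohpac jnah yorva sjuq vrj wwq
Hunk 3: at line 2 remove [zfgt,kzhzp,ohpac] add [hncd,syce,kua] -> 11 lines: omx lmdo ezcg hncd syce kua jnah yorva sjuq vrj wwq
Hunk 4: at line 5 remove [jnah,yorva,sjuq] add [ovmw] -> 9 lines: omx lmdo ezcg hncd syce kua ovmw vrj wwq
Final line 9: wwq

Answer: wwq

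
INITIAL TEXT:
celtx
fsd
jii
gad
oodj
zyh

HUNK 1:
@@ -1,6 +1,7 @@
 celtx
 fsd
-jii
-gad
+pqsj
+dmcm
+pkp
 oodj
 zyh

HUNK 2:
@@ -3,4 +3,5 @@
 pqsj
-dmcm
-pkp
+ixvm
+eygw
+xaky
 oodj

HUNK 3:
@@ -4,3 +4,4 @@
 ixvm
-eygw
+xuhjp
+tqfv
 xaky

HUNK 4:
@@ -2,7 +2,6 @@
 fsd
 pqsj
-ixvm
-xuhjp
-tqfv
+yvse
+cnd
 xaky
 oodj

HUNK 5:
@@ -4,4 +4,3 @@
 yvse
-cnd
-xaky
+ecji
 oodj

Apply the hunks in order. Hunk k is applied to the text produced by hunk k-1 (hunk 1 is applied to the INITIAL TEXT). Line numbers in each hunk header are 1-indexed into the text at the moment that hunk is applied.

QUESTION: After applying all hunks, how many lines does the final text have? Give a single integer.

Answer: 7

Derivation:
Hunk 1: at line 1 remove [jii,gad] add [pqsj,dmcm,pkp] -> 7 lines: celtx fsd pqsj dmcm pkp oodj zyh
Hunk 2: at line 3 remove [dmcm,pkp] add [ixvm,eygw,xaky] -> 8 lines: celtx fsd pqsj ixvm eygw xaky oodj zyh
Hunk 3: at line 4 remove [eygw] add [xuhjp,tqfv] -> 9 lines: celtx fsd pqsj ixvm xuhjp tqfv xaky oodj zyh
Hunk 4: at line 2 remove [ixvm,xuhjp,tqfv] add [yvse,cnd] -> 8 lines: celtx fsd pqsj yvse cnd xaky oodj zyh
Hunk 5: at line 4 remove [cnd,xaky] add [ecji] -> 7 lines: celtx fsd pqsj yvse ecji oodj zyh
Final line count: 7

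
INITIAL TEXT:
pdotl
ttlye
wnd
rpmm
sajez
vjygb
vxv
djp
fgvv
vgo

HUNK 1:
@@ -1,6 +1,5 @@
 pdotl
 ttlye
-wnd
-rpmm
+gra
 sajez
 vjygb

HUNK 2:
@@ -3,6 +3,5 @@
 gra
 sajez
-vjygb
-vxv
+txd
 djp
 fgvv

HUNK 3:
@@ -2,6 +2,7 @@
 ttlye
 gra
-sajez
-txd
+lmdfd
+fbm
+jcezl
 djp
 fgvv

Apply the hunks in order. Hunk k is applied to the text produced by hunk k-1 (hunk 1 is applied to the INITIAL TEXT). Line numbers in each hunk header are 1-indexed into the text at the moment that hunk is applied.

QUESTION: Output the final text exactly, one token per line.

Answer: pdotl
ttlye
gra
lmdfd
fbm
jcezl
djp
fgvv
vgo

Derivation:
Hunk 1: at line 1 remove [wnd,rpmm] add [gra] -> 9 lines: pdotl ttlye gra sajez vjygb vxv djp fgvv vgo
Hunk 2: at line 3 remove [vjygb,vxv] add [txd] -> 8 lines: pdotl ttlye gra sajez txd djp fgvv vgo
Hunk 3: at line 2 remove [sajez,txd] add [lmdfd,fbm,jcezl] -> 9 lines: pdotl ttlye gra lmdfd fbm jcezl djp fgvv vgo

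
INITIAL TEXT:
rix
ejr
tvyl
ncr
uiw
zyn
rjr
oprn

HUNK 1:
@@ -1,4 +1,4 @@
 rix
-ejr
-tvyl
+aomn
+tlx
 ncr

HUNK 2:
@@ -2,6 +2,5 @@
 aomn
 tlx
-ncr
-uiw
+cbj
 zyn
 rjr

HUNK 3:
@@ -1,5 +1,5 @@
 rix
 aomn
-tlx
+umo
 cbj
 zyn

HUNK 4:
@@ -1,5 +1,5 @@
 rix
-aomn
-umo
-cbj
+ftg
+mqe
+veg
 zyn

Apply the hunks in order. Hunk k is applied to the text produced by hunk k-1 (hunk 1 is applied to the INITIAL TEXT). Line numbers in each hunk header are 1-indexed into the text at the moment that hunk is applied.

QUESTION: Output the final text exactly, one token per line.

Answer: rix
ftg
mqe
veg
zyn
rjr
oprn

Derivation:
Hunk 1: at line 1 remove [ejr,tvyl] add [aomn,tlx] -> 8 lines: rix aomn tlx ncr uiw zyn rjr oprn
Hunk 2: at line 2 remove [ncr,uiw] add [cbj] -> 7 lines: rix aomn tlx cbj zyn rjr oprn
Hunk 3: at line 1 remove [tlx] add [umo] -> 7 lines: rix aomn umo cbj zyn rjr oprn
Hunk 4: at line 1 remove [aomn,umo,cbj] add [ftg,mqe,veg] -> 7 lines: rix ftg mqe veg zyn rjr oprn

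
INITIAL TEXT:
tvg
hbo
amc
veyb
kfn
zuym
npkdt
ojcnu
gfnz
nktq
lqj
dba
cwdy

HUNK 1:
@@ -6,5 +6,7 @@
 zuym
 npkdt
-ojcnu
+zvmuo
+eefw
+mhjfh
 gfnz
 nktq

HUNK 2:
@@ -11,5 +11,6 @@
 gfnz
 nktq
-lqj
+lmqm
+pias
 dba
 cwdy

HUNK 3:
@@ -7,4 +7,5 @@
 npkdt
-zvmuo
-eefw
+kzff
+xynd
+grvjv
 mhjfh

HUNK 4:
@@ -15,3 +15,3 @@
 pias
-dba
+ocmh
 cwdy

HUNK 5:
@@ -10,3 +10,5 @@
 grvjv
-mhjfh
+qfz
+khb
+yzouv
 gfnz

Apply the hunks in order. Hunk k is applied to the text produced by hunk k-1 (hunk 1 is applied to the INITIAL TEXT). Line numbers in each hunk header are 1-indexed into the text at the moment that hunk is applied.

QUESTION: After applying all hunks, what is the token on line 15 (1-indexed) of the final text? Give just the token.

Answer: nktq

Derivation:
Hunk 1: at line 6 remove [ojcnu] add [zvmuo,eefw,mhjfh] -> 15 lines: tvg hbo amc veyb kfn zuym npkdt zvmuo eefw mhjfh gfnz nktq lqj dba cwdy
Hunk 2: at line 11 remove [lqj] add [lmqm,pias] -> 16 lines: tvg hbo amc veyb kfn zuym npkdt zvmuo eefw mhjfh gfnz nktq lmqm pias dba cwdy
Hunk 3: at line 7 remove [zvmuo,eefw] add [kzff,xynd,grvjv] -> 17 lines: tvg hbo amc veyb kfn zuym npkdt kzff xynd grvjv mhjfh gfnz nktq lmqm pias dba cwdy
Hunk 4: at line 15 remove [dba] add [ocmh] -> 17 lines: tvg hbo amc veyb kfn zuym npkdt kzff xynd grvjv mhjfh gfnz nktq lmqm pias ocmh cwdy
Hunk 5: at line 10 remove [mhjfh] add [qfz,khb,yzouv] -> 19 lines: tvg hbo amc veyb kfn zuym npkdt kzff xynd grvjv qfz khb yzouv gfnz nktq lmqm pias ocmh cwdy
Final line 15: nktq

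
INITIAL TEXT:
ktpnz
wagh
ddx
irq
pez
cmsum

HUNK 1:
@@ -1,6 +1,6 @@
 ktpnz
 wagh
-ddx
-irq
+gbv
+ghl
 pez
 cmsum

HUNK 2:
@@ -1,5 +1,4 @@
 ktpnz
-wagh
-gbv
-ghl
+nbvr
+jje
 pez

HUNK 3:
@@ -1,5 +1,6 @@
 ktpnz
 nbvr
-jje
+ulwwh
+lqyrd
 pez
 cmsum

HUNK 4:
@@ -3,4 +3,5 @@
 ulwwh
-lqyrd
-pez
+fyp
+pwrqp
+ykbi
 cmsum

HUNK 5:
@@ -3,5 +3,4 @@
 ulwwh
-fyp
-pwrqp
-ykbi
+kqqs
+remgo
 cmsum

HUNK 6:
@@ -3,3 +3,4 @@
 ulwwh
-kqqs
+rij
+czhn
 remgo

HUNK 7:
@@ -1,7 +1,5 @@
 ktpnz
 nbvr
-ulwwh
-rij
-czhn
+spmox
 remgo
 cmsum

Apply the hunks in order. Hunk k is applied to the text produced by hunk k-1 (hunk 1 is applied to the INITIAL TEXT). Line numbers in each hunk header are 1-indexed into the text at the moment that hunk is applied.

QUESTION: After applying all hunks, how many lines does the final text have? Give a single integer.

Hunk 1: at line 1 remove [ddx,irq] add [gbv,ghl] -> 6 lines: ktpnz wagh gbv ghl pez cmsum
Hunk 2: at line 1 remove [wagh,gbv,ghl] add [nbvr,jje] -> 5 lines: ktpnz nbvr jje pez cmsum
Hunk 3: at line 1 remove [jje] add [ulwwh,lqyrd] -> 6 lines: ktpnz nbvr ulwwh lqyrd pez cmsum
Hunk 4: at line 3 remove [lqyrd,pez] add [fyp,pwrqp,ykbi] -> 7 lines: ktpnz nbvr ulwwh fyp pwrqp ykbi cmsum
Hunk 5: at line 3 remove [fyp,pwrqp,ykbi] add [kqqs,remgo] -> 6 lines: ktpnz nbvr ulwwh kqqs remgo cmsum
Hunk 6: at line 3 remove [kqqs] add [rij,czhn] -> 7 lines: ktpnz nbvr ulwwh rij czhn remgo cmsum
Hunk 7: at line 1 remove [ulwwh,rij,czhn] add [spmox] -> 5 lines: ktpnz nbvr spmox remgo cmsum
Final line count: 5

Answer: 5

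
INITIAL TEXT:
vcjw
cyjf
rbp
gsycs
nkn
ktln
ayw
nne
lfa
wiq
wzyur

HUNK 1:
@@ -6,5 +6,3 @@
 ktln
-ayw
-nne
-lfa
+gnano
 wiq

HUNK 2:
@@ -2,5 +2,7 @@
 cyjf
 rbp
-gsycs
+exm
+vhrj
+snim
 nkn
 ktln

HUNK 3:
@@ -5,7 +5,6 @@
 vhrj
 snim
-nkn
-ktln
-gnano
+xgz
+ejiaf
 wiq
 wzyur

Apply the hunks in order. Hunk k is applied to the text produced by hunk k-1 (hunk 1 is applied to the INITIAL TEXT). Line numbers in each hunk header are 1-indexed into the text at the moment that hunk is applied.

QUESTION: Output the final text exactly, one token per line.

Answer: vcjw
cyjf
rbp
exm
vhrj
snim
xgz
ejiaf
wiq
wzyur

Derivation:
Hunk 1: at line 6 remove [ayw,nne,lfa] add [gnano] -> 9 lines: vcjw cyjf rbp gsycs nkn ktln gnano wiq wzyur
Hunk 2: at line 2 remove [gsycs] add [exm,vhrj,snim] -> 11 lines: vcjw cyjf rbp exm vhrj snim nkn ktln gnano wiq wzyur
Hunk 3: at line 5 remove [nkn,ktln,gnano] add [xgz,ejiaf] -> 10 lines: vcjw cyjf rbp exm vhrj snim xgz ejiaf wiq wzyur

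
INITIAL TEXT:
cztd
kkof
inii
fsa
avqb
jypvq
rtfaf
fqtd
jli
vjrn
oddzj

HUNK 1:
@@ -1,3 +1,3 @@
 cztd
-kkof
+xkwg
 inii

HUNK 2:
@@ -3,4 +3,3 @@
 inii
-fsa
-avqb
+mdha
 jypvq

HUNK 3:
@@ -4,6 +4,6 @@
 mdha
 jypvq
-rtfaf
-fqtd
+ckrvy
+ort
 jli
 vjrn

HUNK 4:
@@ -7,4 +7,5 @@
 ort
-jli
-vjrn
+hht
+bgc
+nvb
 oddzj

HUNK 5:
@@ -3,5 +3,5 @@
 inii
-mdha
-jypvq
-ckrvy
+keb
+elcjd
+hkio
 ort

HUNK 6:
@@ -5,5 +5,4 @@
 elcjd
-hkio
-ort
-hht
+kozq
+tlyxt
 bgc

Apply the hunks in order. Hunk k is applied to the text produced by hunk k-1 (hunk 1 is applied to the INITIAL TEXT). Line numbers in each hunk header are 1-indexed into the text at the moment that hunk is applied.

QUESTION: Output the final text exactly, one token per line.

Answer: cztd
xkwg
inii
keb
elcjd
kozq
tlyxt
bgc
nvb
oddzj

Derivation:
Hunk 1: at line 1 remove [kkof] add [xkwg] -> 11 lines: cztd xkwg inii fsa avqb jypvq rtfaf fqtd jli vjrn oddzj
Hunk 2: at line 3 remove [fsa,avqb] add [mdha] -> 10 lines: cztd xkwg inii mdha jypvq rtfaf fqtd jli vjrn oddzj
Hunk 3: at line 4 remove [rtfaf,fqtd] add [ckrvy,ort] -> 10 lines: cztd xkwg inii mdha jypvq ckrvy ort jli vjrn oddzj
Hunk 4: at line 7 remove [jli,vjrn] add [hht,bgc,nvb] -> 11 lines: cztd xkwg inii mdha jypvq ckrvy ort hht bgc nvb oddzj
Hunk 5: at line 3 remove [mdha,jypvq,ckrvy] add [keb,elcjd,hkio] -> 11 lines: cztd xkwg inii keb elcjd hkio ort hht bgc nvb oddzj
Hunk 6: at line 5 remove [hkio,ort,hht] add [kozq,tlyxt] -> 10 lines: cztd xkwg inii keb elcjd kozq tlyxt bgc nvb oddzj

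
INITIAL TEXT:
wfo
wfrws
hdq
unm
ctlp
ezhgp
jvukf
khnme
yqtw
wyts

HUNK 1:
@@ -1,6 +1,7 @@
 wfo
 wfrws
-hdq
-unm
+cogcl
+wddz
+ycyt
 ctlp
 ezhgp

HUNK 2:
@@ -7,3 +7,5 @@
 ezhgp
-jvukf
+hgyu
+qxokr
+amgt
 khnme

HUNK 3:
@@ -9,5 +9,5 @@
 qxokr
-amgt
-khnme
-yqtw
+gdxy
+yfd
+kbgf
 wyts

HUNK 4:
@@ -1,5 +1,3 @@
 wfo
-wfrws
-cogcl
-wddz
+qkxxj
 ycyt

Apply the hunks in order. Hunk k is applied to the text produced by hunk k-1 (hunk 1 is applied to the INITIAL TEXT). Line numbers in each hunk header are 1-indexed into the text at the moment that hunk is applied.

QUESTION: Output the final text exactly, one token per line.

Hunk 1: at line 1 remove [hdq,unm] add [cogcl,wddz,ycyt] -> 11 lines: wfo wfrws cogcl wddz ycyt ctlp ezhgp jvukf khnme yqtw wyts
Hunk 2: at line 7 remove [jvukf] add [hgyu,qxokr,amgt] -> 13 lines: wfo wfrws cogcl wddz ycyt ctlp ezhgp hgyu qxokr amgt khnme yqtw wyts
Hunk 3: at line 9 remove [amgt,khnme,yqtw] add [gdxy,yfd,kbgf] -> 13 lines: wfo wfrws cogcl wddz ycyt ctlp ezhgp hgyu qxokr gdxy yfd kbgf wyts
Hunk 4: at line 1 remove [wfrws,cogcl,wddz] add [qkxxj] -> 11 lines: wfo qkxxj ycyt ctlp ezhgp hgyu qxokr gdxy yfd kbgf wyts

Answer: wfo
qkxxj
ycyt
ctlp
ezhgp
hgyu
qxokr
gdxy
yfd
kbgf
wyts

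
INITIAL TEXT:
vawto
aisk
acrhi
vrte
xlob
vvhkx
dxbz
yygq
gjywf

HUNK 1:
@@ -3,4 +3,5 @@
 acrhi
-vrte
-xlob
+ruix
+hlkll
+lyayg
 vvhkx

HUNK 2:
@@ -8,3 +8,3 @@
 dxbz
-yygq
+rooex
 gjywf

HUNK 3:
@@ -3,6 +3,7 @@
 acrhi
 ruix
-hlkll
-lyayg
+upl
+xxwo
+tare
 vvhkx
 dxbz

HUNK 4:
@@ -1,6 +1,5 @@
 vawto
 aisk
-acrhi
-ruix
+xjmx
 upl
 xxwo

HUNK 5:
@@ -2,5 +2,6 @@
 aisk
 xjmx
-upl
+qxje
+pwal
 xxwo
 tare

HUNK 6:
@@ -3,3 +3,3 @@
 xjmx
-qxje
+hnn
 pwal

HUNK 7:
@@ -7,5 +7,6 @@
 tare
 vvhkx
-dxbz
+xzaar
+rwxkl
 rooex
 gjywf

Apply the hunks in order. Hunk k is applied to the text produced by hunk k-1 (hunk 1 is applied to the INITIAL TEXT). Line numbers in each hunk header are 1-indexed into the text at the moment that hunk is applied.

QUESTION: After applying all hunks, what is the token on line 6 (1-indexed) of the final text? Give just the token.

Answer: xxwo

Derivation:
Hunk 1: at line 3 remove [vrte,xlob] add [ruix,hlkll,lyayg] -> 10 lines: vawto aisk acrhi ruix hlkll lyayg vvhkx dxbz yygq gjywf
Hunk 2: at line 8 remove [yygq] add [rooex] -> 10 lines: vawto aisk acrhi ruix hlkll lyayg vvhkx dxbz rooex gjywf
Hunk 3: at line 3 remove [hlkll,lyayg] add [upl,xxwo,tare] -> 11 lines: vawto aisk acrhi ruix upl xxwo tare vvhkx dxbz rooex gjywf
Hunk 4: at line 1 remove [acrhi,ruix] add [xjmx] -> 10 lines: vawto aisk xjmx upl xxwo tare vvhkx dxbz rooex gjywf
Hunk 5: at line 2 remove [upl] add [qxje,pwal] -> 11 lines: vawto aisk xjmx qxje pwal xxwo tare vvhkx dxbz rooex gjywf
Hunk 6: at line 3 remove [qxje] add [hnn] -> 11 lines: vawto aisk xjmx hnn pwal xxwo tare vvhkx dxbz rooex gjywf
Hunk 7: at line 7 remove [dxbz] add [xzaar,rwxkl] -> 12 lines: vawto aisk xjmx hnn pwal xxwo tare vvhkx xzaar rwxkl rooex gjywf
Final line 6: xxwo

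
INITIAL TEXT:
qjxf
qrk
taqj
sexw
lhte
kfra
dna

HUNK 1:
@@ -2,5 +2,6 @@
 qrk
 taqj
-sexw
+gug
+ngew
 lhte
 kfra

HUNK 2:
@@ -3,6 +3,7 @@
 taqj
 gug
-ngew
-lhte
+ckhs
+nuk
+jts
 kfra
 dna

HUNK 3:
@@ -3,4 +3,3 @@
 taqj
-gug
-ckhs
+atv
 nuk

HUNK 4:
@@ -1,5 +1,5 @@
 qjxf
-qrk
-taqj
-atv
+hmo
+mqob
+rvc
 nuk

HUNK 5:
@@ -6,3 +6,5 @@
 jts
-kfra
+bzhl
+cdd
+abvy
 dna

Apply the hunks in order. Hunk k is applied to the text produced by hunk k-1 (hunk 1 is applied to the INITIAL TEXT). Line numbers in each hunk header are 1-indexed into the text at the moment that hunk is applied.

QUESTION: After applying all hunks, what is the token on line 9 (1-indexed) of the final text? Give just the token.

Answer: abvy

Derivation:
Hunk 1: at line 2 remove [sexw] add [gug,ngew] -> 8 lines: qjxf qrk taqj gug ngew lhte kfra dna
Hunk 2: at line 3 remove [ngew,lhte] add [ckhs,nuk,jts] -> 9 lines: qjxf qrk taqj gug ckhs nuk jts kfra dna
Hunk 3: at line 3 remove [gug,ckhs] add [atv] -> 8 lines: qjxf qrk taqj atv nuk jts kfra dna
Hunk 4: at line 1 remove [qrk,taqj,atv] add [hmo,mqob,rvc] -> 8 lines: qjxf hmo mqob rvc nuk jts kfra dna
Hunk 5: at line 6 remove [kfra] add [bzhl,cdd,abvy] -> 10 lines: qjxf hmo mqob rvc nuk jts bzhl cdd abvy dna
Final line 9: abvy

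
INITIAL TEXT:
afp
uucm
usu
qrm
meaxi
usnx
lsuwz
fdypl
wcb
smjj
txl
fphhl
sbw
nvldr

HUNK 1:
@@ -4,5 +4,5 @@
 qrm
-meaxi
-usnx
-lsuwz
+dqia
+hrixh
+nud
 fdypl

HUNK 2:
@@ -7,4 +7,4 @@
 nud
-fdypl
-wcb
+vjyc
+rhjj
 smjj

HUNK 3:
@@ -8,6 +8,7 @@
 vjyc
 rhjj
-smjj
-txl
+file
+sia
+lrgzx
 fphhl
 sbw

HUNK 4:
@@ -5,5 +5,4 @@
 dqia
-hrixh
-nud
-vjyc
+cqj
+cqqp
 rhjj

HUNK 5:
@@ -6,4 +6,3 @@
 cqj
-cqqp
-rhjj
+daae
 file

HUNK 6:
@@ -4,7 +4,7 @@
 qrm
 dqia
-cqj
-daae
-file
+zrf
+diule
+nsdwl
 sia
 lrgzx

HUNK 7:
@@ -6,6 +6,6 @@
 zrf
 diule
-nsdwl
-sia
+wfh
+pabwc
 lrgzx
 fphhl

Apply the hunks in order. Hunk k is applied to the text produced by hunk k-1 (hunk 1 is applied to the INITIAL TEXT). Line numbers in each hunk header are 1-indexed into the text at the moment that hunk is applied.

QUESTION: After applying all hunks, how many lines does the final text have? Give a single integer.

Answer: 13

Derivation:
Hunk 1: at line 4 remove [meaxi,usnx,lsuwz] add [dqia,hrixh,nud] -> 14 lines: afp uucm usu qrm dqia hrixh nud fdypl wcb smjj txl fphhl sbw nvldr
Hunk 2: at line 7 remove [fdypl,wcb] add [vjyc,rhjj] -> 14 lines: afp uucm usu qrm dqia hrixh nud vjyc rhjj smjj txl fphhl sbw nvldr
Hunk 3: at line 8 remove [smjj,txl] add [file,sia,lrgzx] -> 15 lines: afp uucm usu qrm dqia hrixh nud vjyc rhjj file sia lrgzx fphhl sbw nvldr
Hunk 4: at line 5 remove [hrixh,nud,vjyc] add [cqj,cqqp] -> 14 lines: afp uucm usu qrm dqia cqj cqqp rhjj file sia lrgzx fphhl sbw nvldr
Hunk 5: at line 6 remove [cqqp,rhjj] add [daae] -> 13 lines: afp uucm usu qrm dqia cqj daae file sia lrgzx fphhl sbw nvldr
Hunk 6: at line 4 remove [cqj,daae,file] add [zrf,diule,nsdwl] -> 13 lines: afp uucm usu qrm dqia zrf diule nsdwl sia lrgzx fphhl sbw nvldr
Hunk 7: at line 6 remove [nsdwl,sia] add [wfh,pabwc] -> 13 lines: afp uucm usu qrm dqia zrf diule wfh pabwc lrgzx fphhl sbw nvldr
Final line count: 13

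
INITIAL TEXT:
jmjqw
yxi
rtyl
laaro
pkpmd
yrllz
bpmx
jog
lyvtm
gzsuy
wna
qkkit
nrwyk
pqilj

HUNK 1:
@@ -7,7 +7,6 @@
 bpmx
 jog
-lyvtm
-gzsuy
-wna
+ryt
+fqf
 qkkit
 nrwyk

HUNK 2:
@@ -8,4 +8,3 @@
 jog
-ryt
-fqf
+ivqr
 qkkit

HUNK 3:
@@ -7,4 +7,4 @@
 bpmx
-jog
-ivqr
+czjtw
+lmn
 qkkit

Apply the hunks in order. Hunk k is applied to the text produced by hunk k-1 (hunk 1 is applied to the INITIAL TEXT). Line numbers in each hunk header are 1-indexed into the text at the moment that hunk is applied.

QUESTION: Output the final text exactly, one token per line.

Hunk 1: at line 7 remove [lyvtm,gzsuy,wna] add [ryt,fqf] -> 13 lines: jmjqw yxi rtyl laaro pkpmd yrllz bpmx jog ryt fqf qkkit nrwyk pqilj
Hunk 2: at line 8 remove [ryt,fqf] add [ivqr] -> 12 lines: jmjqw yxi rtyl laaro pkpmd yrllz bpmx jog ivqr qkkit nrwyk pqilj
Hunk 3: at line 7 remove [jog,ivqr] add [czjtw,lmn] -> 12 lines: jmjqw yxi rtyl laaro pkpmd yrllz bpmx czjtw lmn qkkit nrwyk pqilj

Answer: jmjqw
yxi
rtyl
laaro
pkpmd
yrllz
bpmx
czjtw
lmn
qkkit
nrwyk
pqilj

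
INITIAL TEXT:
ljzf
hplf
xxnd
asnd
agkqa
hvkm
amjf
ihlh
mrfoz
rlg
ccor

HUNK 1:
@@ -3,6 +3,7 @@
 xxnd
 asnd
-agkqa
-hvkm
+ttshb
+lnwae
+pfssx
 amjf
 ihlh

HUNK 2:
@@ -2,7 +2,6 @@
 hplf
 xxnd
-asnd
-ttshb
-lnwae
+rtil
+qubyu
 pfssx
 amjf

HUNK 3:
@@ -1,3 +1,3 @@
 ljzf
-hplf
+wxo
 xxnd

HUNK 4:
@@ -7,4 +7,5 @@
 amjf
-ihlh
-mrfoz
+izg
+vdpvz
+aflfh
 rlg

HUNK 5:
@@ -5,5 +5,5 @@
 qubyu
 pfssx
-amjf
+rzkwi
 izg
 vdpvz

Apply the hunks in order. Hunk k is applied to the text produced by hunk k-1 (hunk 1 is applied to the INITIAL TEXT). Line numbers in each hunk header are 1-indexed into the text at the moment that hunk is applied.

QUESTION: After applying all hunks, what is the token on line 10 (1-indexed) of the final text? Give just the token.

Answer: aflfh

Derivation:
Hunk 1: at line 3 remove [agkqa,hvkm] add [ttshb,lnwae,pfssx] -> 12 lines: ljzf hplf xxnd asnd ttshb lnwae pfssx amjf ihlh mrfoz rlg ccor
Hunk 2: at line 2 remove [asnd,ttshb,lnwae] add [rtil,qubyu] -> 11 lines: ljzf hplf xxnd rtil qubyu pfssx amjf ihlh mrfoz rlg ccor
Hunk 3: at line 1 remove [hplf] add [wxo] -> 11 lines: ljzf wxo xxnd rtil qubyu pfssx amjf ihlh mrfoz rlg ccor
Hunk 4: at line 7 remove [ihlh,mrfoz] add [izg,vdpvz,aflfh] -> 12 lines: ljzf wxo xxnd rtil qubyu pfssx amjf izg vdpvz aflfh rlg ccor
Hunk 5: at line 5 remove [amjf] add [rzkwi] -> 12 lines: ljzf wxo xxnd rtil qubyu pfssx rzkwi izg vdpvz aflfh rlg ccor
Final line 10: aflfh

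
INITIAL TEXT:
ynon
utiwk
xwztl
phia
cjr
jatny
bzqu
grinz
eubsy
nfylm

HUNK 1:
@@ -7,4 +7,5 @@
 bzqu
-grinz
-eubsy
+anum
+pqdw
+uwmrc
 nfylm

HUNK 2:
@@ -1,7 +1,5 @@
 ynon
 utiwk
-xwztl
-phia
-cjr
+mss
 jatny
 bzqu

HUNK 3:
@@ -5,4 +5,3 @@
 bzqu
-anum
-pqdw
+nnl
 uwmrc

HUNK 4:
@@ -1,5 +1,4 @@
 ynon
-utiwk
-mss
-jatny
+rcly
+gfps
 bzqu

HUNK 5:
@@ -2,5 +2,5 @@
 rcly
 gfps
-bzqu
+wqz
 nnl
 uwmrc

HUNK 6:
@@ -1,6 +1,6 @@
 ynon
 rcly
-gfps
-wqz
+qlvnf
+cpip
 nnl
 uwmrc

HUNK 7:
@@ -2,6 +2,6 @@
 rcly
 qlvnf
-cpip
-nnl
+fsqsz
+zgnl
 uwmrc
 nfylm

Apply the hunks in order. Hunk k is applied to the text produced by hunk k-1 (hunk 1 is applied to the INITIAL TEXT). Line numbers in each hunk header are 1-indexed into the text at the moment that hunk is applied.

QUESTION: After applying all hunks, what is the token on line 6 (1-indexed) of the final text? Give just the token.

Answer: uwmrc

Derivation:
Hunk 1: at line 7 remove [grinz,eubsy] add [anum,pqdw,uwmrc] -> 11 lines: ynon utiwk xwztl phia cjr jatny bzqu anum pqdw uwmrc nfylm
Hunk 2: at line 1 remove [xwztl,phia,cjr] add [mss] -> 9 lines: ynon utiwk mss jatny bzqu anum pqdw uwmrc nfylm
Hunk 3: at line 5 remove [anum,pqdw] add [nnl] -> 8 lines: ynon utiwk mss jatny bzqu nnl uwmrc nfylm
Hunk 4: at line 1 remove [utiwk,mss,jatny] add [rcly,gfps] -> 7 lines: ynon rcly gfps bzqu nnl uwmrc nfylm
Hunk 5: at line 2 remove [bzqu] add [wqz] -> 7 lines: ynon rcly gfps wqz nnl uwmrc nfylm
Hunk 6: at line 1 remove [gfps,wqz] add [qlvnf,cpip] -> 7 lines: ynon rcly qlvnf cpip nnl uwmrc nfylm
Hunk 7: at line 2 remove [cpip,nnl] add [fsqsz,zgnl] -> 7 lines: ynon rcly qlvnf fsqsz zgnl uwmrc nfylm
Final line 6: uwmrc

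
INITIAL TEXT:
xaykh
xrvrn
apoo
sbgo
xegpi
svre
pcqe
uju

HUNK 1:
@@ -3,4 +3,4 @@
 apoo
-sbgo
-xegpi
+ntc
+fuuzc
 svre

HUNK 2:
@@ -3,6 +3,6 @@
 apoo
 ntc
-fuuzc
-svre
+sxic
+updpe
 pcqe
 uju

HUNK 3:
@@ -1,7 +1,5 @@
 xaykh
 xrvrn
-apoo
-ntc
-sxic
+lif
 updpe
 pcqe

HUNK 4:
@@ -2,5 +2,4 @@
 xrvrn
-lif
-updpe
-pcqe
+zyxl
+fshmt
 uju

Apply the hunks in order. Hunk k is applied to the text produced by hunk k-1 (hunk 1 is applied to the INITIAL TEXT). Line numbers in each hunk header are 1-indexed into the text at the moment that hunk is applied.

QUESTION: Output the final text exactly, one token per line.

Answer: xaykh
xrvrn
zyxl
fshmt
uju

Derivation:
Hunk 1: at line 3 remove [sbgo,xegpi] add [ntc,fuuzc] -> 8 lines: xaykh xrvrn apoo ntc fuuzc svre pcqe uju
Hunk 2: at line 3 remove [fuuzc,svre] add [sxic,updpe] -> 8 lines: xaykh xrvrn apoo ntc sxic updpe pcqe uju
Hunk 3: at line 1 remove [apoo,ntc,sxic] add [lif] -> 6 lines: xaykh xrvrn lif updpe pcqe uju
Hunk 4: at line 2 remove [lif,updpe,pcqe] add [zyxl,fshmt] -> 5 lines: xaykh xrvrn zyxl fshmt uju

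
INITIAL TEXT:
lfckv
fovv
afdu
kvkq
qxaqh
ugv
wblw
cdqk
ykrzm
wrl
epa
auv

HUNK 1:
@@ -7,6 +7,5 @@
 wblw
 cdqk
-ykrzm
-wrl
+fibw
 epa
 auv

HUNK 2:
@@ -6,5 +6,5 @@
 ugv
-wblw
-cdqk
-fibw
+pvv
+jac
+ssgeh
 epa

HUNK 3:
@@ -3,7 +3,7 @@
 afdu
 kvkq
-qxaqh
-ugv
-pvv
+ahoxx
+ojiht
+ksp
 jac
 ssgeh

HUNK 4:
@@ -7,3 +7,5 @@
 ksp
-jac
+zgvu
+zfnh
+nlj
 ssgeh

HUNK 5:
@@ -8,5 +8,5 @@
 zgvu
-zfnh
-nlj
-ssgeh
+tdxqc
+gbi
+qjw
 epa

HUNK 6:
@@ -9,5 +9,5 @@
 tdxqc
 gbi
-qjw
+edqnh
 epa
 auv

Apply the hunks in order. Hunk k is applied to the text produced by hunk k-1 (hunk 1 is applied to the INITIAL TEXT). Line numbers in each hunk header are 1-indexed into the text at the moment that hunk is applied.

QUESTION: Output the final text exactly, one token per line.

Hunk 1: at line 7 remove [ykrzm,wrl] add [fibw] -> 11 lines: lfckv fovv afdu kvkq qxaqh ugv wblw cdqk fibw epa auv
Hunk 2: at line 6 remove [wblw,cdqk,fibw] add [pvv,jac,ssgeh] -> 11 lines: lfckv fovv afdu kvkq qxaqh ugv pvv jac ssgeh epa auv
Hunk 3: at line 3 remove [qxaqh,ugv,pvv] add [ahoxx,ojiht,ksp] -> 11 lines: lfckv fovv afdu kvkq ahoxx ojiht ksp jac ssgeh epa auv
Hunk 4: at line 7 remove [jac] add [zgvu,zfnh,nlj] -> 13 lines: lfckv fovv afdu kvkq ahoxx ojiht ksp zgvu zfnh nlj ssgeh epa auv
Hunk 5: at line 8 remove [zfnh,nlj,ssgeh] add [tdxqc,gbi,qjw] -> 13 lines: lfckv fovv afdu kvkq ahoxx ojiht ksp zgvu tdxqc gbi qjw epa auv
Hunk 6: at line 9 remove [qjw] add [edqnh] -> 13 lines: lfckv fovv afdu kvkq ahoxx ojiht ksp zgvu tdxqc gbi edqnh epa auv

Answer: lfckv
fovv
afdu
kvkq
ahoxx
ojiht
ksp
zgvu
tdxqc
gbi
edqnh
epa
auv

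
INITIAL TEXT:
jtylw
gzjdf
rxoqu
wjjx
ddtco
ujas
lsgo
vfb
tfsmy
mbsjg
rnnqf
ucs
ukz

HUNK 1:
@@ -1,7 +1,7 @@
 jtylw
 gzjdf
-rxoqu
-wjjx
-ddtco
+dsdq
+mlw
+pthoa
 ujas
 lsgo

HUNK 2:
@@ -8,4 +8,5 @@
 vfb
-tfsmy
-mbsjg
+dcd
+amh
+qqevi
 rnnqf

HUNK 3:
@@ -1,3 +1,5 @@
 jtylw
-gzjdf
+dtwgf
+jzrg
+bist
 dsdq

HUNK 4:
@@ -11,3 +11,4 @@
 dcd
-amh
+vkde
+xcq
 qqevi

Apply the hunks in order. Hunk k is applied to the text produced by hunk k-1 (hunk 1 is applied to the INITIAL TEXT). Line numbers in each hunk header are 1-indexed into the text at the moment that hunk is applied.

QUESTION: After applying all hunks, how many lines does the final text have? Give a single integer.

Hunk 1: at line 1 remove [rxoqu,wjjx,ddtco] add [dsdq,mlw,pthoa] -> 13 lines: jtylw gzjdf dsdq mlw pthoa ujas lsgo vfb tfsmy mbsjg rnnqf ucs ukz
Hunk 2: at line 8 remove [tfsmy,mbsjg] add [dcd,amh,qqevi] -> 14 lines: jtylw gzjdf dsdq mlw pthoa ujas lsgo vfb dcd amh qqevi rnnqf ucs ukz
Hunk 3: at line 1 remove [gzjdf] add [dtwgf,jzrg,bist] -> 16 lines: jtylw dtwgf jzrg bist dsdq mlw pthoa ujas lsgo vfb dcd amh qqevi rnnqf ucs ukz
Hunk 4: at line 11 remove [amh] add [vkde,xcq] -> 17 lines: jtylw dtwgf jzrg bist dsdq mlw pthoa ujas lsgo vfb dcd vkde xcq qqevi rnnqf ucs ukz
Final line count: 17

Answer: 17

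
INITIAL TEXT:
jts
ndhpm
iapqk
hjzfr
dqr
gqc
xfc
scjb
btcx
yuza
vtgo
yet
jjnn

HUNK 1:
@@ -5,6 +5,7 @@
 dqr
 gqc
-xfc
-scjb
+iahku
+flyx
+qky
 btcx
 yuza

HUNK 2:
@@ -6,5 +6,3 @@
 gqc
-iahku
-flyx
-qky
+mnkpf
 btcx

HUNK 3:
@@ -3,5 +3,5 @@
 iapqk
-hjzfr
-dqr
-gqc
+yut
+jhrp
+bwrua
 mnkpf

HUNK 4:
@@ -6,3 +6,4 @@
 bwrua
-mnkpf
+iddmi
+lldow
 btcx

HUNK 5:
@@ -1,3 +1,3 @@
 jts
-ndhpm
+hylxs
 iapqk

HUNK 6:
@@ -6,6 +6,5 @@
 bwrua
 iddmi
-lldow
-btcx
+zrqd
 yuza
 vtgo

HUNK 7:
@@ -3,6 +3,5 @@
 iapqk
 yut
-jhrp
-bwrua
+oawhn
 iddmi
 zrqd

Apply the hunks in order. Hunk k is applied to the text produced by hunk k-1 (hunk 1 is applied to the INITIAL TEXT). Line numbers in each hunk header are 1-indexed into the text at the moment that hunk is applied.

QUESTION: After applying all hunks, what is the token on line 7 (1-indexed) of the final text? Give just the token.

Hunk 1: at line 5 remove [xfc,scjb] add [iahku,flyx,qky] -> 14 lines: jts ndhpm iapqk hjzfr dqr gqc iahku flyx qky btcx yuza vtgo yet jjnn
Hunk 2: at line 6 remove [iahku,flyx,qky] add [mnkpf] -> 12 lines: jts ndhpm iapqk hjzfr dqr gqc mnkpf btcx yuza vtgo yet jjnn
Hunk 3: at line 3 remove [hjzfr,dqr,gqc] add [yut,jhrp,bwrua] -> 12 lines: jts ndhpm iapqk yut jhrp bwrua mnkpf btcx yuza vtgo yet jjnn
Hunk 4: at line 6 remove [mnkpf] add [iddmi,lldow] -> 13 lines: jts ndhpm iapqk yut jhrp bwrua iddmi lldow btcx yuza vtgo yet jjnn
Hunk 5: at line 1 remove [ndhpm] add [hylxs] -> 13 lines: jts hylxs iapqk yut jhrp bwrua iddmi lldow btcx yuza vtgo yet jjnn
Hunk 6: at line 6 remove [lldow,btcx] add [zrqd] -> 12 lines: jts hylxs iapqk yut jhrp bwrua iddmi zrqd yuza vtgo yet jjnn
Hunk 7: at line 3 remove [jhrp,bwrua] add [oawhn] -> 11 lines: jts hylxs iapqk yut oawhn iddmi zrqd yuza vtgo yet jjnn
Final line 7: zrqd

Answer: zrqd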